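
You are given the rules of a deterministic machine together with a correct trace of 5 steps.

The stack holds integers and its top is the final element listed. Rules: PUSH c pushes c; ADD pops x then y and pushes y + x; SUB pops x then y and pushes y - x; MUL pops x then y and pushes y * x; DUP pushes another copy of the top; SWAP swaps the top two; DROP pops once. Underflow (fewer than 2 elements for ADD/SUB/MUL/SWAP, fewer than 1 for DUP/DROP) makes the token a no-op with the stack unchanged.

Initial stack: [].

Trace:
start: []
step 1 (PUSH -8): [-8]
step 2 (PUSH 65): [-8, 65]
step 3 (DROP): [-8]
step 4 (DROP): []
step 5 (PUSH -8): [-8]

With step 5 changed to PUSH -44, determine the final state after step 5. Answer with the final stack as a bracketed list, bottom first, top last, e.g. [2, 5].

(re-executing from step 5 with the substitution; state before step 5: [])
step 5 (PUSH -44): [-44]

[-44]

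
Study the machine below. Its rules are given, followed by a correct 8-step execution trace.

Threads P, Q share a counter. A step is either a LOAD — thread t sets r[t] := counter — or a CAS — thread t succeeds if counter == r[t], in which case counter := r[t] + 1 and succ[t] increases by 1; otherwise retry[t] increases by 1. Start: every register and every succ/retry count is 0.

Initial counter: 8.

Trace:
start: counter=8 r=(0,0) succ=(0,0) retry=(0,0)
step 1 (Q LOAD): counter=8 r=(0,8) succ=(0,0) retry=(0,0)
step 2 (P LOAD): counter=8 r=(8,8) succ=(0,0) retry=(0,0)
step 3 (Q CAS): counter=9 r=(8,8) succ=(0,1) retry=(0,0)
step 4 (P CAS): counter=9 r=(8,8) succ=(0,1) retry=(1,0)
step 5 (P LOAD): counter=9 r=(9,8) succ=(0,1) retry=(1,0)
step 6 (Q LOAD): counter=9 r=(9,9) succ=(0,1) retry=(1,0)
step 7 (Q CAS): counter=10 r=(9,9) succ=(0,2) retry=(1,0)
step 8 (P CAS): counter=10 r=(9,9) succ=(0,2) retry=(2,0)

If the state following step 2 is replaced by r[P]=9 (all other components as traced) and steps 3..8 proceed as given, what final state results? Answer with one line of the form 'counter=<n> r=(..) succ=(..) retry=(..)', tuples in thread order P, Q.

counter=11 r=(10,10) succ=(1,2) retry=(1,0)

state after step 2 := counter=8 r=(9,8) succ=(0,0) retry=(0,0)
step 3 (Q CAS): counter=9 r=(9,8) succ=(0,1) retry=(0,0)
step 4 (P CAS): counter=10 r=(9,8) succ=(1,1) retry=(0,0)
step 5 (P LOAD): counter=10 r=(10,8) succ=(1,1) retry=(0,0)
step 6 (Q LOAD): counter=10 r=(10,10) succ=(1,1) retry=(0,0)
step 7 (Q CAS): counter=11 r=(10,10) succ=(1,2) retry=(0,0)
step 8 (P CAS): counter=11 r=(10,10) succ=(1,2) retry=(1,0)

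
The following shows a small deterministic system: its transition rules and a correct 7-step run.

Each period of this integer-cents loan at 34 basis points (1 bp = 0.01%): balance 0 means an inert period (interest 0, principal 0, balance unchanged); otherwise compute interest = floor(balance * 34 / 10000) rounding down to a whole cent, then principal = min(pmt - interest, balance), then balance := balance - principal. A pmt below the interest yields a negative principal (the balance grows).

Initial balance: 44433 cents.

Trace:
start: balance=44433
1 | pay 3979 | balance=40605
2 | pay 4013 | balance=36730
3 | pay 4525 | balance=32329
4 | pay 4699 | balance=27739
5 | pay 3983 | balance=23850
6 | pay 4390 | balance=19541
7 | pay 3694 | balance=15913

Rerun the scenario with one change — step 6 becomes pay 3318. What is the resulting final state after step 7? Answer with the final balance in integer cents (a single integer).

(re-executing from step 6 with the substitution; state before step 6: balance=23850)
6 | pay 3318 | balance=20613
7 | pay 3694 | balance=16989

16989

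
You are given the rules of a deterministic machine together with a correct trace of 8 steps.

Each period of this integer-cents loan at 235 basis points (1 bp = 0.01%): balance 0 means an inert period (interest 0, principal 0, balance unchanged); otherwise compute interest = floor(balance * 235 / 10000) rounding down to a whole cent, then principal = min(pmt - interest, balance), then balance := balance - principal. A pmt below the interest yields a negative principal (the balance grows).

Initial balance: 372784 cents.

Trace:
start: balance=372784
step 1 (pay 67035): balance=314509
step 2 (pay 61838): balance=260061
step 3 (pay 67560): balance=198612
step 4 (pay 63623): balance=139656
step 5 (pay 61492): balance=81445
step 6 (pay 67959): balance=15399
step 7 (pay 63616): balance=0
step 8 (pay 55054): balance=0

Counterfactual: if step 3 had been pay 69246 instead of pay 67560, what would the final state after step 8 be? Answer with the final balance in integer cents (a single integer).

0

(re-executing from step 3 with the substitution; state before step 3: balance=260061)
step 3 (pay 69246): balance=196926
step 4 (pay 63623): balance=137930
step 5 (pay 61492): balance=79679
step 6 (pay 67959): balance=13592
step 7 (pay 63616): balance=0
step 8 (pay 55054): balance=0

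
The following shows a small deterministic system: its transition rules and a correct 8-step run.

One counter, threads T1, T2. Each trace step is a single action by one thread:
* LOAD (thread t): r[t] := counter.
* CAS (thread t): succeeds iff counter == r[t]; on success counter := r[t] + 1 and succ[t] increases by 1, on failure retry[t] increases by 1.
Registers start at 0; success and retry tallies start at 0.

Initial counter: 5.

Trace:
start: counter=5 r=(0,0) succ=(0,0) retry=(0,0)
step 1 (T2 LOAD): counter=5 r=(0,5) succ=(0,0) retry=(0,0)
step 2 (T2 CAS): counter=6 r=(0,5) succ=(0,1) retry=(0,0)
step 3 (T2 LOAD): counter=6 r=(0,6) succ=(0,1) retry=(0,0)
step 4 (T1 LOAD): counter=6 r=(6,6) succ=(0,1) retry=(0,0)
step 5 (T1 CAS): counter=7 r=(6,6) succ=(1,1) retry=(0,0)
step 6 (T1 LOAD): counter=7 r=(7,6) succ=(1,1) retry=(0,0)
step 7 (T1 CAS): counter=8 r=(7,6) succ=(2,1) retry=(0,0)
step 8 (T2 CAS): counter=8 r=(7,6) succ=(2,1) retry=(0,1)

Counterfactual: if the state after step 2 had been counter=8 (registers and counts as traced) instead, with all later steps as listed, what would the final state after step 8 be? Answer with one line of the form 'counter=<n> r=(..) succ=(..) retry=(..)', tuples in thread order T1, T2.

counter=10 r=(9,8) succ=(2,1) retry=(0,1)

state after step 2 := counter=8 r=(0,5) succ=(0,1) retry=(0,0)
step 3 (T2 LOAD): counter=8 r=(0,8) succ=(0,1) retry=(0,0)
step 4 (T1 LOAD): counter=8 r=(8,8) succ=(0,1) retry=(0,0)
step 5 (T1 CAS): counter=9 r=(8,8) succ=(1,1) retry=(0,0)
step 6 (T1 LOAD): counter=9 r=(9,8) succ=(1,1) retry=(0,0)
step 7 (T1 CAS): counter=10 r=(9,8) succ=(2,1) retry=(0,0)
step 8 (T2 CAS): counter=10 r=(9,8) succ=(2,1) retry=(0,1)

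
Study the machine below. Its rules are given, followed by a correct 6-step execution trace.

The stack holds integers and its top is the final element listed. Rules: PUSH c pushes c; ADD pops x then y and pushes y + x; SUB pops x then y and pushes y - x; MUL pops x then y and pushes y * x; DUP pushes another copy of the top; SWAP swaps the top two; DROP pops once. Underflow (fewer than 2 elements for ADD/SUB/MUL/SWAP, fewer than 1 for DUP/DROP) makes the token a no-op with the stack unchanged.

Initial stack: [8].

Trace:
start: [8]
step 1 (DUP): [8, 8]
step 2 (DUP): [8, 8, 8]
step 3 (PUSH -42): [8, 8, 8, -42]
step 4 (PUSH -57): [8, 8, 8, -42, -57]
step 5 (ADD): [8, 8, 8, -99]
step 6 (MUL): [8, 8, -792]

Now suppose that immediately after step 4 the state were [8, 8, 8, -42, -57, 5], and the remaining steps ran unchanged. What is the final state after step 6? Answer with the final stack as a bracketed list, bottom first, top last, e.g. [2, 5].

state after step 4 := [8, 8, 8, -42, -57, 5]
step 5 (ADD): [8, 8, 8, -42, -52]
step 6 (MUL): [8, 8, 8, 2184]

[8, 8, 8, 2184]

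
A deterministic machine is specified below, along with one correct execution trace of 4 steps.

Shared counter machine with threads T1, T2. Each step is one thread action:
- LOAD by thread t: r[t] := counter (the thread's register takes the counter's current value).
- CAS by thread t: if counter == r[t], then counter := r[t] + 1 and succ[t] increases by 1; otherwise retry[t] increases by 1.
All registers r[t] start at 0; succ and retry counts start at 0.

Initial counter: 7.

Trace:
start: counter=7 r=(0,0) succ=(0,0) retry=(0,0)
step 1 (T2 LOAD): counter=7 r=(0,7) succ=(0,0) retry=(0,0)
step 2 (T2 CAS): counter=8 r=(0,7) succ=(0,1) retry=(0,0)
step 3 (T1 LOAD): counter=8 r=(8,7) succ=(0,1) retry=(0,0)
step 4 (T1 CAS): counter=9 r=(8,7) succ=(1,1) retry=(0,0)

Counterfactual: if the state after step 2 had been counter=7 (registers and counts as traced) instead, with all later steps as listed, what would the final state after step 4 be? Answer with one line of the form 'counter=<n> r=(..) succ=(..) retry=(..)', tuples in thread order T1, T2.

counter=8 r=(7,7) succ=(1,1) retry=(0,0)

state after step 2 := counter=7 r=(0,7) succ=(0,1) retry=(0,0)
step 3 (T1 LOAD): counter=7 r=(7,7) succ=(0,1) retry=(0,0)
step 4 (T1 CAS): counter=8 r=(7,7) succ=(1,1) retry=(0,0)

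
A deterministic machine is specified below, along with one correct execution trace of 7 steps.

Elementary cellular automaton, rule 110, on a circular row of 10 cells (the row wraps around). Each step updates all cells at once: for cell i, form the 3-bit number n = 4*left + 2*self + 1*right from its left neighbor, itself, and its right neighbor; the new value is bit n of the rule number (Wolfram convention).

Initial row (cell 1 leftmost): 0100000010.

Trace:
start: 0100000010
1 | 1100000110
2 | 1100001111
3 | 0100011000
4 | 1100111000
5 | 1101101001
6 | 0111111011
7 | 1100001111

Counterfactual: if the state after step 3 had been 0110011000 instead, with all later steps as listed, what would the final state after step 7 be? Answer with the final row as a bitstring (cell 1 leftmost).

state after step 3 := 0110011000
4 | 1110111000
5 | 1011101001
6 | 1110111011
7 | 0011101110

0011101110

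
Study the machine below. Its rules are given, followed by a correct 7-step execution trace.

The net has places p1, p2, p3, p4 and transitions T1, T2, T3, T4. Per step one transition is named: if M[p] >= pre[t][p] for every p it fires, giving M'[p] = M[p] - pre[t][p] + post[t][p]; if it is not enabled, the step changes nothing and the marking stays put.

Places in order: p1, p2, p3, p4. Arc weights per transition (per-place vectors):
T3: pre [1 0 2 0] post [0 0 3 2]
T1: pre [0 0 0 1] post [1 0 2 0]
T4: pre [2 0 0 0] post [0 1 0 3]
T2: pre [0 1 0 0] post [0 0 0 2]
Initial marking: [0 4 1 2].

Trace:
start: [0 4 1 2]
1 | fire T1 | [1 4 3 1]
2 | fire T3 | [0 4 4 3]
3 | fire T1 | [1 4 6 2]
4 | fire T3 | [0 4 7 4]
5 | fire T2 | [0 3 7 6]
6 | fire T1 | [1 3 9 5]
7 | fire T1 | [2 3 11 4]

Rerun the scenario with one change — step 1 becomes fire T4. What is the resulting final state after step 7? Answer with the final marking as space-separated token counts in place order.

(re-executing from step 1 with the substitution; state before step 1: [0 4 1 2])
1 | fire T4 | [0 4 1 2]
2 | fire T3 | [0 4 1 2]
3 | fire T1 | [1 4 3 1]
4 | fire T3 | [0 4 4 3]
5 | fire T2 | [0 3 4 5]
6 | fire T1 | [1 3 6 4]
7 | fire T1 | [2 3 8 3]

2 3 8 3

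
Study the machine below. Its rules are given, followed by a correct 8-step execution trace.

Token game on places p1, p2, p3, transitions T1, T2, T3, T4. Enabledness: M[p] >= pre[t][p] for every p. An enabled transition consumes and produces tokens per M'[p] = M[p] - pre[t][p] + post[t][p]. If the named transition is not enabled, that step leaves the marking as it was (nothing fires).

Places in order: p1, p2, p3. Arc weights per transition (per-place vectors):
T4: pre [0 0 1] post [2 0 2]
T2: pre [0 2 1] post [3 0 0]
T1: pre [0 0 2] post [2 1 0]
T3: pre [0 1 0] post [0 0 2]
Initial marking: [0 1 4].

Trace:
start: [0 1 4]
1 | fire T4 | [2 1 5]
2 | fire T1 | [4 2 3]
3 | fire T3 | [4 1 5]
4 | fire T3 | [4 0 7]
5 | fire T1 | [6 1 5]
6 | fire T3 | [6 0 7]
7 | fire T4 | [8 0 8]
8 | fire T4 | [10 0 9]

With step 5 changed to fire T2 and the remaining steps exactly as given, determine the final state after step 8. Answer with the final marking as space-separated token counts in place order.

(re-executing from step 5 with the substitution; state before step 5: [4 0 7])
5 | fire T2 | [4 0 7]
6 | fire T3 | [4 0 7]
7 | fire T4 | [6 0 8]
8 | fire T4 | [8 0 9]

8 0 9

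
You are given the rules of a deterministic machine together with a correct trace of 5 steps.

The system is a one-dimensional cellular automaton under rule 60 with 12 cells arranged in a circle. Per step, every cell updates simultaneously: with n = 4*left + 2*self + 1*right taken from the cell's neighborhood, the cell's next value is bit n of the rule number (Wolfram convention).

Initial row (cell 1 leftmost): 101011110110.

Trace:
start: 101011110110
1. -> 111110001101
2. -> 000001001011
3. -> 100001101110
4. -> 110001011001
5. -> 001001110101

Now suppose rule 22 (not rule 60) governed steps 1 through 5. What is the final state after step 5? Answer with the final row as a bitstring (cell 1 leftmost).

101000101000

(re-executing steps 1..5 under rule 22; state before step 1: 101011110110)
1. -> 101000000000
2. -> 101100000001
3. -> 000010000010
4. -> 000111000111
5. -> 101000101000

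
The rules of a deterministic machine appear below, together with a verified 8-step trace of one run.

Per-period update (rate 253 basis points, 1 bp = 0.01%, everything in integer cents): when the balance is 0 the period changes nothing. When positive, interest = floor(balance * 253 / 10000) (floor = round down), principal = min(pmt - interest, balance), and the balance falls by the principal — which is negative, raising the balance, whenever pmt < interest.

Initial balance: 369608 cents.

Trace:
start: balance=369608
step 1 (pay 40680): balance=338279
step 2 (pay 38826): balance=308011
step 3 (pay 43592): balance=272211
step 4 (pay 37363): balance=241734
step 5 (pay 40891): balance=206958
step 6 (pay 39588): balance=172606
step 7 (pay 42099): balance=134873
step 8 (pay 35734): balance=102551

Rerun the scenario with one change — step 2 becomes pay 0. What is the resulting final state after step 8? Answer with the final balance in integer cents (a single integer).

147657

(re-executing from step 2 with the substitution; state before step 2: balance=338279)
step 2 (pay 0): balance=346837
step 3 (pay 43592): balance=312019
step 4 (pay 37363): balance=282550
step 5 (pay 40891): balance=248807
step 6 (pay 39588): balance=215513
step 7 (pay 42099): balance=178866
step 8 (pay 35734): balance=147657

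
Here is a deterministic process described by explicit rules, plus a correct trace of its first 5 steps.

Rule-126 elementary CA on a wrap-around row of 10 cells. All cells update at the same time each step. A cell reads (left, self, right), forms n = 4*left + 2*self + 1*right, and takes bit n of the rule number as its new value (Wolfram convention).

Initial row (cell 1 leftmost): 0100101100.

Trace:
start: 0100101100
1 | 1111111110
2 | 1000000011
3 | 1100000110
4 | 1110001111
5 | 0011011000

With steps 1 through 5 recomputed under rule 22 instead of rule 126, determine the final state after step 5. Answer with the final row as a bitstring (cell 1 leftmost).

0111111000

(re-executing steps 1..5 under rule 22; state before step 1: 0100101100)
1 | 1111100010
2 | 0000010110
3 | 0000110001
4 | 1001001011
5 | 0111111000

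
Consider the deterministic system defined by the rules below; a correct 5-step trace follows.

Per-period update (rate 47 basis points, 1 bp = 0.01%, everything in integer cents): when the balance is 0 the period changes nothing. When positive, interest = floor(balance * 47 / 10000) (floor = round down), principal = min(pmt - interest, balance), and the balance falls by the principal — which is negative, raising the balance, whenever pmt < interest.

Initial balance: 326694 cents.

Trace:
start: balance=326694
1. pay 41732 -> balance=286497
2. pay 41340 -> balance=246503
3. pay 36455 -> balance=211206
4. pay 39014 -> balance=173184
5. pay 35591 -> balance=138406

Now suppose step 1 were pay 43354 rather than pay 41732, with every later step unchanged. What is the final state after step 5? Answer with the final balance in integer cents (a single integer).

(re-executing from step 1 with the substitution; state before step 1: balance=326694)
1. pay 43354 -> balance=284875
2. pay 41340 -> balance=244873
3. pay 36455 -> balance=209568
4. pay 39014 -> balance=171538
5. pay 35591 -> balance=136753

136753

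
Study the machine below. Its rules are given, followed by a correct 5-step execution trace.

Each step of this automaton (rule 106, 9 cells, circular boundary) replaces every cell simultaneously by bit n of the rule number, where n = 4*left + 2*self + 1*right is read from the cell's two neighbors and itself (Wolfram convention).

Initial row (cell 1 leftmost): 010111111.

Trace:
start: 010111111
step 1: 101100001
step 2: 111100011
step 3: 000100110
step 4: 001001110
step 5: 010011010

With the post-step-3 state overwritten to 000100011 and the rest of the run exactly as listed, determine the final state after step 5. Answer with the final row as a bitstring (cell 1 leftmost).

010001101

state after step 3 := 000100011
step 4: 001000111
step 5: 010001101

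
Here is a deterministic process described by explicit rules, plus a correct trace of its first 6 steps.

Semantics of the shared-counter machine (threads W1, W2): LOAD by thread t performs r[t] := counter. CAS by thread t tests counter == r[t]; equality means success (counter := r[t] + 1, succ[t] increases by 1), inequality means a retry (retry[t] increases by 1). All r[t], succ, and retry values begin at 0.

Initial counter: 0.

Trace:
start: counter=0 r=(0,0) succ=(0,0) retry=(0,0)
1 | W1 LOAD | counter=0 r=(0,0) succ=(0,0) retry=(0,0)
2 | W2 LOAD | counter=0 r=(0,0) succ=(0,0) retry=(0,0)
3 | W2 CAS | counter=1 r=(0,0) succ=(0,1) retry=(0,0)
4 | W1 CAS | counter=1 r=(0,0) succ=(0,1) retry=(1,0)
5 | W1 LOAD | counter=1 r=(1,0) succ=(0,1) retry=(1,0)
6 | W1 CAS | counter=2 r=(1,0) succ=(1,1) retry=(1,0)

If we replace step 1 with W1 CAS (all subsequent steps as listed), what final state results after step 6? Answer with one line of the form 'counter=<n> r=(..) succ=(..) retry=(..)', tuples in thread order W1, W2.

(re-executing from step 1 with the substitution; state before step 1: counter=0 r=(0,0) succ=(0,0) retry=(0,0))
1 | W1 CAS | counter=1 r=(0,0) succ=(1,0) retry=(0,0)
2 | W2 LOAD | counter=1 r=(0,1) succ=(1,0) retry=(0,0)
3 | W2 CAS | counter=2 r=(0,1) succ=(1,1) retry=(0,0)
4 | W1 CAS | counter=2 r=(0,1) succ=(1,1) retry=(1,0)
5 | W1 LOAD | counter=2 r=(2,1) succ=(1,1) retry=(1,0)
6 | W1 CAS | counter=3 r=(2,1) succ=(2,1) retry=(1,0)

counter=3 r=(2,1) succ=(2,1) retry=(1,0)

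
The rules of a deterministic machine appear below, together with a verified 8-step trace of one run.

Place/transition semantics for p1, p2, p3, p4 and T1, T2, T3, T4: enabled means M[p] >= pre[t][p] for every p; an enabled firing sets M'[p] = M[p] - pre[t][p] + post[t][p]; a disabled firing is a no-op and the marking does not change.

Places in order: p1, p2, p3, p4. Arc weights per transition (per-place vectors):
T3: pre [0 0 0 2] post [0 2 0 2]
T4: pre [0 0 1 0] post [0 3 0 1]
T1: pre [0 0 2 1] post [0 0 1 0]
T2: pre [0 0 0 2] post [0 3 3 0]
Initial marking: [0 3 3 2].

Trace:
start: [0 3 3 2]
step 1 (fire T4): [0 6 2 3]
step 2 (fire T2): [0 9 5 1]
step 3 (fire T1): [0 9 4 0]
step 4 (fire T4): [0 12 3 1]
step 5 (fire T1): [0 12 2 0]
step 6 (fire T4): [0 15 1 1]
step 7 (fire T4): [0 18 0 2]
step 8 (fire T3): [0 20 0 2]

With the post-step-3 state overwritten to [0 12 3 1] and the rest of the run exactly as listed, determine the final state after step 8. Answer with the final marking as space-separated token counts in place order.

0 20 0 2

state after step 3 := [0 12 3 1]
step 4 (fire T4): [0 15 2 2]
step 5 (fire T1): [0 15 1 1]
step 6 (fire T4): [0 18 0 2]
step 7 (fire T4): [0 18 0 2]
step 8 (fire T3): [0 20 0 2]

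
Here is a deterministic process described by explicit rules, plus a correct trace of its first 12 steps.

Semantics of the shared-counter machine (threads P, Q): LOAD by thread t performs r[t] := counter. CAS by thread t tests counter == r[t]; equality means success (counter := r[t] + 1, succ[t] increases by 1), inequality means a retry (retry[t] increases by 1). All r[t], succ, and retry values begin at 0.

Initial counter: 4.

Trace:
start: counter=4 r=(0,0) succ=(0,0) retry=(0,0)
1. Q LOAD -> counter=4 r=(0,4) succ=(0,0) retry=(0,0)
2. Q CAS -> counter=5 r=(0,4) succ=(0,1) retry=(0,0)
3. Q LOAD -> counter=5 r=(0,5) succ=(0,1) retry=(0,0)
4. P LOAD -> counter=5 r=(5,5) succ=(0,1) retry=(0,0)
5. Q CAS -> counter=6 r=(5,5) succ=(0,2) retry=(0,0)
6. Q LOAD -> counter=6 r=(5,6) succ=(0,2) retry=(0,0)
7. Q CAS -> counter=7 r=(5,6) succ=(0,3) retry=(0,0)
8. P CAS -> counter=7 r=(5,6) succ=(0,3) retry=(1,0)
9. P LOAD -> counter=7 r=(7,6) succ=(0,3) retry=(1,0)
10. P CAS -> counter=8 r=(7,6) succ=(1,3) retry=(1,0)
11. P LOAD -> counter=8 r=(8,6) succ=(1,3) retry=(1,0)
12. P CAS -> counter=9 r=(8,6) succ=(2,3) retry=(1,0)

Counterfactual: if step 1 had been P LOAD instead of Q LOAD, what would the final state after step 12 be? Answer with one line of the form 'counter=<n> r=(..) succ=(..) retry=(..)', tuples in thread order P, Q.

(re-executing from step 1 with the substitution; state before step 1: counter=4 r=(0,0) succ=(0,0) retry=(0,0))
1. P LOAD -> counter=4 r=(4,0) succ=(0,0) retry=(0,0)
2. Q CAS -> counter=4 r=(4,0) succ=(0,0) retry=(0,1)
3. Q LOAD -> counter=4 r=(4,4) succ=(0,0) retry=(0,1)
4. P LOAD -> counter=4 r=(4,4) succ=(0,0) retry=(0,1)
5. Q CAS -> counter=5 r=(4,4) succ=(0,1) retry=(0,1)
6. Q LOAD -> counter=5 r=(4,5) succ=(0,1) retry=(0,1)
7. Q CAS -> counter=6 r=(4,5) succ=(0,2) retry=(0,1)
8. P CAS -> counter=6 r=(4,5) succ=(0,2) retry=(1,1)
9. P LOAD -> counter=6 r=(6,5) succ=(0,2) retry=(1,1)
10. P CAS -> counter=7 r=(6,5) succ=(1,2) retry=(1,1)
11. P LOAD -> counter=7 r=(7,5) succ=(1,2) retry=(1,1)
12. P CAS -> counter=8 r=(7,5) succ=(2,2) retry=(1,1)

counter=8 r=(7,5) succ=(2,2) retry=(1,1)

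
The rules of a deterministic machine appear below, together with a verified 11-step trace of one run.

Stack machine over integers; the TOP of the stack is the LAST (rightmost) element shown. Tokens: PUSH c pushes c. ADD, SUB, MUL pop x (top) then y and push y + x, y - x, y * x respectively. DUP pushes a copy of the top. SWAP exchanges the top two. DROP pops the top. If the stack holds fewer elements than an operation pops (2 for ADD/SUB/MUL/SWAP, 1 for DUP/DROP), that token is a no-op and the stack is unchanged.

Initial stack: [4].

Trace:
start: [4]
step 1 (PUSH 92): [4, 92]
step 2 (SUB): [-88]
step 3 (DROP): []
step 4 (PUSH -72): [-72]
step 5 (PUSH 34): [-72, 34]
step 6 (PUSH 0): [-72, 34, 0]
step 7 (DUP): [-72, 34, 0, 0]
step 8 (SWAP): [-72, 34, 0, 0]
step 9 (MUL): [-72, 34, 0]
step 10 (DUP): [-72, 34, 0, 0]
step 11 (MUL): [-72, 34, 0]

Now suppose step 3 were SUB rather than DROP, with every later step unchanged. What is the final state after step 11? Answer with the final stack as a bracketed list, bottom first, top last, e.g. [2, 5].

(re-executing from step 3 with the substitution; state before step 3: [-88])
step 3 (SUB): [-88]
step 4 (PUSH -72): [-88, -72]
step 5 (PUSH 34): [-88, -72, 34]
step 6 (PUSH 0): [-88, -72, 34, 0]
step 7 (DUP): [-88, -72, 34, 0, 0]
step 8 (SWAP): [-88, -72, 34, 0, 0]
step 9 (MUL): [-88, -72, 34, 0]
step 10 (DUP): [-88, -72, 34, 0, 0]
step 11 (MUL): [-88, -72, 34, 0]

[-88, -72, 34, 0]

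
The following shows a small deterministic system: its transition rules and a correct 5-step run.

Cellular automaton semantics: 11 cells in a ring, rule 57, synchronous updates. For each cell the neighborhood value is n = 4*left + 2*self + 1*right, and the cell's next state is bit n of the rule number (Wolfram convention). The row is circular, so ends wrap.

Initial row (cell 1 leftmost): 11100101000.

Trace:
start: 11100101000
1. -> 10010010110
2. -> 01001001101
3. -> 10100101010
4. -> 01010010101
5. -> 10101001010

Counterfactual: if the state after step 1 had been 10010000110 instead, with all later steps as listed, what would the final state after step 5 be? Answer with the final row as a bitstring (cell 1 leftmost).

state after step 1 := 10010000110
2. -> 01001110101
3. -> 10101001010
4. -> 01010100101
5. -> 10101010010

10101010010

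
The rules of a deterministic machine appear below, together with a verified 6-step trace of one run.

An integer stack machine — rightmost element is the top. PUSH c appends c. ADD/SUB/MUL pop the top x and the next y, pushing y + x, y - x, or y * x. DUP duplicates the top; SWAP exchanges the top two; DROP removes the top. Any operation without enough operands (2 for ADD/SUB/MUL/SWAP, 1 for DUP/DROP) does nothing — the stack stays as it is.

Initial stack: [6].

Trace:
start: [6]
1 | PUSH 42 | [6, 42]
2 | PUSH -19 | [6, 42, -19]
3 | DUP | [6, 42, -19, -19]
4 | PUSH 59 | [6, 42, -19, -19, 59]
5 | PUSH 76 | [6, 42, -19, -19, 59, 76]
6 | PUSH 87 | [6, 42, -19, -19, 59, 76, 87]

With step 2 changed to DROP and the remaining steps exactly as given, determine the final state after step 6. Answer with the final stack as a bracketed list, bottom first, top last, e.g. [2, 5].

[6, 6, 59, 76, 87]

(re-executing from step 2 with the substitution; state before step 2: [6, 42])
2 | DROP | [6]
3 | DUP | [6, 6]
4 | PUSH 59 | [6, 6, 59]
5 | PUSH 76 | [6, 6, 59, 76]
6 | PUSH 87 | [6, 6, 59, 76, 87]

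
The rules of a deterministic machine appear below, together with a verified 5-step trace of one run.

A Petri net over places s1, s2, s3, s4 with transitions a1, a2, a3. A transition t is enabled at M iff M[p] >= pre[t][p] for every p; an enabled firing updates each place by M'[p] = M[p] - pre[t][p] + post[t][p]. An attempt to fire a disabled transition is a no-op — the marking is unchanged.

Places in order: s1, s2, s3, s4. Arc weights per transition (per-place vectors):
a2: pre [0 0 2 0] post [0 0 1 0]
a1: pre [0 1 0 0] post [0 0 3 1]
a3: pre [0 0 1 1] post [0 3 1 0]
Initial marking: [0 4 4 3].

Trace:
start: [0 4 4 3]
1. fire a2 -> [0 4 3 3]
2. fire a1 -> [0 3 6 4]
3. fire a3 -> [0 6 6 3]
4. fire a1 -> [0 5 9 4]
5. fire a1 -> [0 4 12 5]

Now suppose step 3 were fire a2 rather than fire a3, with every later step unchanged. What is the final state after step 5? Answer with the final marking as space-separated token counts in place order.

0 1 11 6

(re-executing from step 3 with the substitution; state before step 3: [0 3 6 4])
3. fire a2 -> [0 3 5 4]
4. fire a1 -> [0 2 8 5]
5. fire a1 -> [0 1 11 6]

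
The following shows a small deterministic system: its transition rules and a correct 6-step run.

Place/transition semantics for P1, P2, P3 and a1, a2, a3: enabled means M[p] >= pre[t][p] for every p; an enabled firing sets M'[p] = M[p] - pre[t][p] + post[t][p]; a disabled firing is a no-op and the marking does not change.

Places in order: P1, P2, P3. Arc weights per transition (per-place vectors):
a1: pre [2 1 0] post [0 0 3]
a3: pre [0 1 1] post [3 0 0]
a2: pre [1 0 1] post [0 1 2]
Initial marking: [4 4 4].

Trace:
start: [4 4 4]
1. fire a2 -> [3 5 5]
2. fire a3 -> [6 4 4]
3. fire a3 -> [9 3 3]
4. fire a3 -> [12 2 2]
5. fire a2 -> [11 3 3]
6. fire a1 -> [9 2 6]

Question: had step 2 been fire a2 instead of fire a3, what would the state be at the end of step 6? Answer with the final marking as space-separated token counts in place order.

5 4 8

(re-executing from step 2 with the substitution; state before step 2: [3 5 5])
2. fire a2 -> [2 6 6]
3. fire a3 -> [5 5 5]
4. fire a3 -> [8 4 4]
5. fire a2 -> [7 5 5]
6. fire a1 -> [5 4 8]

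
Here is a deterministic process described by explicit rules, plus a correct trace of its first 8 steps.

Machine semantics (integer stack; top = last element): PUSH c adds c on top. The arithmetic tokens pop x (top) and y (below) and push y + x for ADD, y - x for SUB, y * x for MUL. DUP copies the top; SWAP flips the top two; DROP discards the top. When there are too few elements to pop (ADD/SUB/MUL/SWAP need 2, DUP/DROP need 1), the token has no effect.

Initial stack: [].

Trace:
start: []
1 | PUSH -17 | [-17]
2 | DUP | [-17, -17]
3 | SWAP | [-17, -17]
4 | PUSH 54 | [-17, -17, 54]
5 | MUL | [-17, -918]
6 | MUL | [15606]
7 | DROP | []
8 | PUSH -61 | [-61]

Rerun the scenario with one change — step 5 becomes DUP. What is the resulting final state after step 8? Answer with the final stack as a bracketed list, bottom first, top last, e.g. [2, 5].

[-17, -17, -61]

(re-executing from step 5 with the substitution; state before step 5: [-17, -17, 54])
5 | DUP | [-17, -17, 54, 54]
6 | MUL | [-17, -17, 2916]
7 | DROP | [-17, -17]
8 | PUSH -61 | [-17, -17, -61]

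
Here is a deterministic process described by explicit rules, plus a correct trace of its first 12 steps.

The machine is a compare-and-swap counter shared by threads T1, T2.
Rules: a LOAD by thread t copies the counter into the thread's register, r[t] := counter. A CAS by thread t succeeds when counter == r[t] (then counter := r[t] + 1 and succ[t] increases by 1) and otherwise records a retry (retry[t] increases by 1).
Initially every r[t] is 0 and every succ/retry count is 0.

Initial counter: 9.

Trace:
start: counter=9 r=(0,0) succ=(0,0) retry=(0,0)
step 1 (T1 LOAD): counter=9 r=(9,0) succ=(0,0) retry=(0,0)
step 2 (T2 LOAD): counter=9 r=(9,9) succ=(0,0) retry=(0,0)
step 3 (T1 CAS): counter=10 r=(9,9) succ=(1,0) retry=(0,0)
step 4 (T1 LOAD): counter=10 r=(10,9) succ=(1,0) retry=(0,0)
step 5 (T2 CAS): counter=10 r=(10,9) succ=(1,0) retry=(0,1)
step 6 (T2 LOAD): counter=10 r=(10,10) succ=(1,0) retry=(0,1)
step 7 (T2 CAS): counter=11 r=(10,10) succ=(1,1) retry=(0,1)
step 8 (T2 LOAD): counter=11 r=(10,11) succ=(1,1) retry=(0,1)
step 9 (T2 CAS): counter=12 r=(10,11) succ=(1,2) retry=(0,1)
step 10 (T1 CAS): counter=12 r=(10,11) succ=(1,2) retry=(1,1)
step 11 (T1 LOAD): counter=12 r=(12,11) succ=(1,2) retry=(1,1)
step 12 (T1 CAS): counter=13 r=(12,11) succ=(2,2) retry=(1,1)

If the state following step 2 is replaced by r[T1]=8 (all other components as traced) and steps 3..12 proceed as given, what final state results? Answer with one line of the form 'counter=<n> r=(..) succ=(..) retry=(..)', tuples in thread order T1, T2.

state after step 2 := counter=9 r=(8,9) succ=(0,0) retry=(0,0)
step 3 (T1 CAS): counter=9 r=(8,9) succ=(0,0) retry=(1,0)
step 4 (T1 LOAD): counter=9 r=(9,9) succ=(0,0) retry=(1,0)
step 5 (T2 CAS): counter=10 r=(9,9) succ=(0,1) retry=(1,0)
step 6 (T2 LOAD): counter=10 r=(9,10) succ=(0,1) retry=(1,0)
step 7 (T2 CAS): counter=11 r=(9,10) succ=(0,2) retry=(1,0)
step 8 (T2 LOAD): counter=11 r=(9,11) succ=(0,2) retry=(1,0)
step 9 (T2 CAS): counter=12 r=(9,11) succ=(0,3) retry=(1,0)
step 10 (T1 CAS): counter=12 r=(9,11) succ=(0,3) retry=(2,0)
step 11 (T1 LOAD): counter=12 r=(12,11) succ=(0,3) retry=(2,0)
step 12 (T1 CAS): counter=13 r=(12,11) succ=(1,3) retry=(2,0)

counter=13 r=(12,11) succ=(1,3) retry=(2,0)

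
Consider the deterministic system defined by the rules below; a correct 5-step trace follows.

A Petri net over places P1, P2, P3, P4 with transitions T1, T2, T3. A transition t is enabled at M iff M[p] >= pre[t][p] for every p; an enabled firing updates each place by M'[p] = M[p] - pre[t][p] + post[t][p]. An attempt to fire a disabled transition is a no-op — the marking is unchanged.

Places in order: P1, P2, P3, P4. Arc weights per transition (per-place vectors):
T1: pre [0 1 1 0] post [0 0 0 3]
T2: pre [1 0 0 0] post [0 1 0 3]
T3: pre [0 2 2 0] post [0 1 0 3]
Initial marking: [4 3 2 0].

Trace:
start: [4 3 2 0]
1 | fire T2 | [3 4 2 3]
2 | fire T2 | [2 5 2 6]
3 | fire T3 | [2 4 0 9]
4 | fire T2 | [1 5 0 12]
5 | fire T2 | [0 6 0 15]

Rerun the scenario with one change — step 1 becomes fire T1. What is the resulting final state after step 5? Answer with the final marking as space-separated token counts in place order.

(re-executing from step 1 with the substitution; state before step 1: [4 3 2 0])
1 | fire T1 | [4 2 1 3]
2 | fire T2 | [3 3 1 6]
3 | fire T3 | [3 3 1 6]
4 | fire T2 | [2 4 1 9]
5 | fire T2 | [1 5 1 12]

1 5 1 12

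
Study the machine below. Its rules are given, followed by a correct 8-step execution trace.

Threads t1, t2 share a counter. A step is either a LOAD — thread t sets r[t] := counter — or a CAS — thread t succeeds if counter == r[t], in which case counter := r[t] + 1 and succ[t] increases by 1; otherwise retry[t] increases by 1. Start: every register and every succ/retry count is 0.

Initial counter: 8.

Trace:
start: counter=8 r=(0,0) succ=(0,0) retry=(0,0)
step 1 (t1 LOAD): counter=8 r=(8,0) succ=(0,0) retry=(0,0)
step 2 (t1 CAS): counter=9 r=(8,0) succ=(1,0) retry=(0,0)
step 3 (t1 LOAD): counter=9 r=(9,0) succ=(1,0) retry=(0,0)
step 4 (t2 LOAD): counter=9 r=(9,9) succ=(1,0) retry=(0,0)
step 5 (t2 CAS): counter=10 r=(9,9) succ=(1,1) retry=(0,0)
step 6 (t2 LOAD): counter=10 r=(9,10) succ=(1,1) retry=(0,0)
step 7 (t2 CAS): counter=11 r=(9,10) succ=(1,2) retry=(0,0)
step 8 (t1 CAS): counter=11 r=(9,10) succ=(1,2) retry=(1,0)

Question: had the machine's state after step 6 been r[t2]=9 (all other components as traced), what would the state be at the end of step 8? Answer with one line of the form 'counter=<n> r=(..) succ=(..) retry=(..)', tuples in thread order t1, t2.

counter=10 r=(9,9) succ=(1,1) retry=(1,1)

state after step 6 := counter=10 r=(9,9) succ=(1,1) retry=(0,0)
step 7 (t2 CAS): counter=10 r=(9,9) succ=(1,1) retry=(0,1)
step 8 (t1 CAS): counter=10 r=(9,9) succ=(1,1) retry=(1,1)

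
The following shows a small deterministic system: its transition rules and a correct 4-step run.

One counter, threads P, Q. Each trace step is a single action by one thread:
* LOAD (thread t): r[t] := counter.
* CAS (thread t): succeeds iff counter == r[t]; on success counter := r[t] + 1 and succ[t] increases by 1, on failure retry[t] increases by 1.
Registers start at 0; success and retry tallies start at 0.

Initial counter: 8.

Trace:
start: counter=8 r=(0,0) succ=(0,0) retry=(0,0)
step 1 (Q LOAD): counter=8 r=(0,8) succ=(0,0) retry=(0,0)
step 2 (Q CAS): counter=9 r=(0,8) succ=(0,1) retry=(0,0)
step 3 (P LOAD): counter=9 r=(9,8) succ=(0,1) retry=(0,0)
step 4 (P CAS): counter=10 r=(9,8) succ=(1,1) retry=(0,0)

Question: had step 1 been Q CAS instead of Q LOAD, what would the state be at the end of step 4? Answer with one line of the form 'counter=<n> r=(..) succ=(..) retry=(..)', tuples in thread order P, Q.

counter=9 r=(8,0) succ=(1,0) retry=(0,2)

(re-executing from step 1 with the substitution; state before step 1: counter=8 r=(0,0) succ=(0,0) retry=(0,0))
step 1 (Q CAS): counter=8 r=(0,0) succ=(0,0) retry=(0,1)
step 2 (Q CAS): counter=8 r=(0,0) succ=(0,0) retry=(0,2)
step 3 (P LOAD): counter=8 r=(8,0) succ=(0,0) retry=(0,2)
step 4 (P CAS): counter=9 r=(8,0) succ=(1,0) retry=(0,2)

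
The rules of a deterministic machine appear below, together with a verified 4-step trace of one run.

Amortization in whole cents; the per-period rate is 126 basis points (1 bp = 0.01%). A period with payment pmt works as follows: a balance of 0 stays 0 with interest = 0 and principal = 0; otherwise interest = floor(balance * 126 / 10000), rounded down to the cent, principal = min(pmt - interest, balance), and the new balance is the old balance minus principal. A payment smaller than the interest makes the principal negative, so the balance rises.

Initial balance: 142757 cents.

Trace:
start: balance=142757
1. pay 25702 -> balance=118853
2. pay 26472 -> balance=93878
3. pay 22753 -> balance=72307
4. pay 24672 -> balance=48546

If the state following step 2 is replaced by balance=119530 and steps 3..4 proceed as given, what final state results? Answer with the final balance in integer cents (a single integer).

state after step 2 := balance=119530
3. pay 22753 -> balance=98283
4. pay 24672 -> balance=74849

74849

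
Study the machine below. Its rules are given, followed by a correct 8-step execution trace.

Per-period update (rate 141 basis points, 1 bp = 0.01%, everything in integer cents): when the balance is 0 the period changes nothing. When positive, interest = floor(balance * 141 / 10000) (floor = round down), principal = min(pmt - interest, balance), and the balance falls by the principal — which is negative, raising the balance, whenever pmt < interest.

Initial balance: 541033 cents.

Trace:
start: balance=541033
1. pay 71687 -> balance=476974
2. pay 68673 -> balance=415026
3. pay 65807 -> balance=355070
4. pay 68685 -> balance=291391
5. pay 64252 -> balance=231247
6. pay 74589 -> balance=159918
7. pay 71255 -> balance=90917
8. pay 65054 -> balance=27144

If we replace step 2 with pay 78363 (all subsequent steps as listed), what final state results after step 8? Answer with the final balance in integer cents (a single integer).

(re-executing from step 2 with the substitution; state before step 2: balance=476974)
2. pay 78363 -> balance=405336
3. pay 65807 -> balance=345244
4. pay 68685 -> balance=281426
5. pay 64252 -> balance=221142
6. pay 74589 -> balance=149671
7. pay 71255 -> balance=80526
8. pay 65054 -> balance=16607

16607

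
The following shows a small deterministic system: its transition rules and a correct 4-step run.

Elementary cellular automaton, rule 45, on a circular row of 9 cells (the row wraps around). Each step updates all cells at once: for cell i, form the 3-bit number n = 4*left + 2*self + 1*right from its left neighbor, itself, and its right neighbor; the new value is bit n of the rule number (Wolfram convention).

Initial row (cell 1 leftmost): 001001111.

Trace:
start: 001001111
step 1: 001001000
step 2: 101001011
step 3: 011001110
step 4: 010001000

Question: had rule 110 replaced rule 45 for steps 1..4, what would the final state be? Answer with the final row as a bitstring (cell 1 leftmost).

000011010

(re-executing steps 1..4 under rule 110; state before step 1: 001001111)
step 1: 011011001
step 2: 111111011
step 3: 000001110
step 4: 000011010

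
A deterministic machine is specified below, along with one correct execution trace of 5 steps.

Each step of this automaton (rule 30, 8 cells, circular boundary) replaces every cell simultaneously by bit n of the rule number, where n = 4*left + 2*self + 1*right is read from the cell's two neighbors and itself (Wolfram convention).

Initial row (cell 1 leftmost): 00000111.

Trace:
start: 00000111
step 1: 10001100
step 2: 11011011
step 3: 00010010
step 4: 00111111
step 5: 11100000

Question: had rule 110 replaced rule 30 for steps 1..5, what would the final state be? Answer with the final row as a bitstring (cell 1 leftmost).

11010111

(re-executing steps 1..5 under rule 110; state before step 1: 00000111)
step 1: 00001101
step 2: 00011111
step 3: 00110001
step 4: 01110011
step 5: 11010111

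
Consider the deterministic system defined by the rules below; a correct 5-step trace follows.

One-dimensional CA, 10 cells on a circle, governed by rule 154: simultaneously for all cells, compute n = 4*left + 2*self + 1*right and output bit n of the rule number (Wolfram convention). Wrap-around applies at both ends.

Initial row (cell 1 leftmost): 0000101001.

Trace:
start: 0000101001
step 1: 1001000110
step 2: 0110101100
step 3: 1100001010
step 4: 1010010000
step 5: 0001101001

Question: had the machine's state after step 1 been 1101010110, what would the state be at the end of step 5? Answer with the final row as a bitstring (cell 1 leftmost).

state after step 1 := 1101010110
step 2: 1000000100
step 3: 0100001011
step 4: 0010010010
step 5: 0101101101

0101101101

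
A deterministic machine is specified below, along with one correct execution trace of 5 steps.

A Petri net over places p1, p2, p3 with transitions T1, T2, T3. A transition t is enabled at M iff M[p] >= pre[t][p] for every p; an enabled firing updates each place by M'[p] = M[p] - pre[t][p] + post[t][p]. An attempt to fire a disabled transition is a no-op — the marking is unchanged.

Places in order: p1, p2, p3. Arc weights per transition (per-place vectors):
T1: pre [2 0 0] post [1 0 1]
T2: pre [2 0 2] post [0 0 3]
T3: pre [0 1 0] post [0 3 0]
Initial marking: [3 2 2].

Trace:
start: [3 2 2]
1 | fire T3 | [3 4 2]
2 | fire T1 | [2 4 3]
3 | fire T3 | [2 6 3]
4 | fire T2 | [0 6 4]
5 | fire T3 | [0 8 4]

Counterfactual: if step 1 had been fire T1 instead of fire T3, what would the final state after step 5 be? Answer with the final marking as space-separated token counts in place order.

1 6 4

(re-executing from step 1 with the substitution; state before step 1: [3 2 2])
1 | fire T1 | [2 2 3]
2 | fire T1 | [1 2 4]
3 | fire T3 | [1 4 4]
4 | fire T2 | [1 4 4]
5 | fire T3 | [1 6 4]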